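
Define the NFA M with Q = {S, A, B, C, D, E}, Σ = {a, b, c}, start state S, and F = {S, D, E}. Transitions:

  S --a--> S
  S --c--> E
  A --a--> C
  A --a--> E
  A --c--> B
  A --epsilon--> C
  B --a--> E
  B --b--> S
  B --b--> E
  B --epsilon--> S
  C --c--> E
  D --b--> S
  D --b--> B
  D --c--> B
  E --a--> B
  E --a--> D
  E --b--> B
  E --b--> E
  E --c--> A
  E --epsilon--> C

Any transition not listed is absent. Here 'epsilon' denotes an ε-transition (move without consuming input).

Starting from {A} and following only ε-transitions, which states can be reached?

Begin with {A}.
ε-move A → C; add C.

{A, C}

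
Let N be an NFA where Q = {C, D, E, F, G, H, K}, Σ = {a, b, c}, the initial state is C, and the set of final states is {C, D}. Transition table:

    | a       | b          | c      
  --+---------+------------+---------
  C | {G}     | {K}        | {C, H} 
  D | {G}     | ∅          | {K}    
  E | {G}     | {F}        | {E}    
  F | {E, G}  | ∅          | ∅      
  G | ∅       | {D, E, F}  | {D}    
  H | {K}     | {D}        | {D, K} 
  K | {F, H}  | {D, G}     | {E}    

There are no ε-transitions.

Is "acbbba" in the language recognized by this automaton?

No

Start in {C}.
Read 'a': C→{G}; now {G}.
Read 'c': G→{D}; now {D}.
Read 'b': D→∅; now ∅.
The set is empty and remains empty for the remaining 3 symbols.
The final set ∅ contains no accepting state.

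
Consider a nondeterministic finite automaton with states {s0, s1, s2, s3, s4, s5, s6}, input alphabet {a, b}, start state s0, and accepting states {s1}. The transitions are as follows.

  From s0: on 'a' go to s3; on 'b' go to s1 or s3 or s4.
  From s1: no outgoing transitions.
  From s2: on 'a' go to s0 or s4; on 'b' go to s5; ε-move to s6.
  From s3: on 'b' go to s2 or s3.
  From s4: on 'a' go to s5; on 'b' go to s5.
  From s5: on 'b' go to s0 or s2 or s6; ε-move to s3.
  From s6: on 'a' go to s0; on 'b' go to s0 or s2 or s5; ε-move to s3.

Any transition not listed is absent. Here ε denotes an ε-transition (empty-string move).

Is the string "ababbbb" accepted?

Start in {s0}.
Read 'a': s0→{s3}; now {s3}.
Read 'b': s3→{s2, s3}; union {s2, s3}; ε-closure = {s2, s3, s6}.
Read 'a': s2→{s0, s4}, s3→∅, s6→{s0}; now {s0, s4}.
Read 'b': s0→{s1, s3, s4}, s4→{s5}; now {s1, s3, s4, s5}.
Read 'b': s1→∅, s3→{s2, s3}, s4→{s5}, s5→{s0, s2, s6}; now {s0, s2, s3, s5, s6}.
Read 'b': s0→{s1, s3, s4}, s2→{s5}, s3→{s2, s3}, s5→{s0, s2, s6}, s6→{s0, s2, s5}; now {s0, s1, s2, s3, s4, s5, s6}.
Read 'b': s0→{s1, s3, s4}, s1→∅, s2→{s5}, s3→{s2, s3}, s4→{s5}, s5→{s0, s2, s6}, s6→{s0, s2, s5}; now {s0, s1, s2, s3, s4, s5, s6}.
The final set {s0, s1, s2, s3, s4, s5, s6} contains the accepting state s1.

Yes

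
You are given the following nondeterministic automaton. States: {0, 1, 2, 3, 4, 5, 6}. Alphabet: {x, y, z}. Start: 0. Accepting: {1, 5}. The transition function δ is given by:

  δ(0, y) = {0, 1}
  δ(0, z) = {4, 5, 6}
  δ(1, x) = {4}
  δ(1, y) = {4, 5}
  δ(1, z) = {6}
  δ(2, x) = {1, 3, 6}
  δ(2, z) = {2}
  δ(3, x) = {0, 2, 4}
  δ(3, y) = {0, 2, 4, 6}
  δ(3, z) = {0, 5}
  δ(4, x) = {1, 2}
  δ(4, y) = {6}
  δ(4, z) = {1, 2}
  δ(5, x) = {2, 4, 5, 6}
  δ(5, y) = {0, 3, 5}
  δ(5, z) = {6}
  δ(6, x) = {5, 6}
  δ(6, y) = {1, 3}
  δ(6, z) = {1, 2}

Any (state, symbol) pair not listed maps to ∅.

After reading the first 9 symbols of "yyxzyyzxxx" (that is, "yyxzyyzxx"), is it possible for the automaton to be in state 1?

Start in {0}.
Read 'y': {0} → {0, 1}.
Read 'y': {0, 1} → {0, 1, 4, 5}.
Read 'x': {0, 1, 4, 5} → {1, 2, 4, 5, 6}.
Read 'z': {1, 2, 4, 5, 6} → {1, 2, 6}.
Read 'y': {1, 2, 6} → {1, 3, 4, 5}.
Read 'y': {1, 3, 4, 5} → {0, 2, 3, 4, 5, 6}.
Read 'z': {0, 2, 3, 4, 5, 6} → {0, 1, 2, 4, 5, 6}.
Read 'x': {0, 1, 2, 4, 5, 6} → {1, 2, 3, 4, 5, 6}.
Read 'x': {1, 2, 3, 4, 5, 6} → {0, 1, 2, 3, 4, 5, 6}.
State 1 is in {0, 1, 2, 3, 4, 5, 6}.

Yes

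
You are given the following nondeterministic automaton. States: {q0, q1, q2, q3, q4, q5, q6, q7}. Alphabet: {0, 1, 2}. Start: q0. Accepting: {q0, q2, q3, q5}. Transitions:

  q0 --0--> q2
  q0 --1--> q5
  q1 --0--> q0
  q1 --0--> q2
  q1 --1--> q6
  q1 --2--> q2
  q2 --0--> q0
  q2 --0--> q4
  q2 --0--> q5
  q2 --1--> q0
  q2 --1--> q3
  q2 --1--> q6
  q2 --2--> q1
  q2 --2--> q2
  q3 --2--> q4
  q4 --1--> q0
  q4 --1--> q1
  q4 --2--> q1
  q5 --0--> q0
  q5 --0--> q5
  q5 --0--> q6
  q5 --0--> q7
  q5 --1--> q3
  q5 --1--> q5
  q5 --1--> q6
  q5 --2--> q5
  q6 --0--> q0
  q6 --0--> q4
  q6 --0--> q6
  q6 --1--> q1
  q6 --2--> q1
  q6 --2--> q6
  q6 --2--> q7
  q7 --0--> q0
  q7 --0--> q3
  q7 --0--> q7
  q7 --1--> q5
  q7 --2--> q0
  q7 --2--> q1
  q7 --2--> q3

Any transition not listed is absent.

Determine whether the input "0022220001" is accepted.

Yes

Start in {q0}.
Read '0': {q0} → {q2}.
Read '0': {q2} → {q0, q4, q5}.
Read '2': {q0, q4, q5} → {q1, q5}.
Read '2': {q1, q5} → {q2, q5}.
Read '2': {q2, q5} → {q1, q2, q5}.
Read '2': {q1, q2, q5} → {q1, q2, q5}.
Read '0': {q1, q2, q5} → {q0, q2, q4, q5, q6, q7}.
Read '0': {q0, q2, q4, q5, q6, q7} → {q0, q2, q3, q4, q5, q6, q7}.
Read '0': {q0, q2, q3, q4, q5, q6, q7} → {q0, q2, q3, q4, q5, q6, q7}.
Read '1': {q0, q2, q3, q4, q5, q6, q7} → {q0, q1, q3, q5, q6}.
The final set {q0, q1, q3, q5, q6} contains the accepting states q0, q3, q5.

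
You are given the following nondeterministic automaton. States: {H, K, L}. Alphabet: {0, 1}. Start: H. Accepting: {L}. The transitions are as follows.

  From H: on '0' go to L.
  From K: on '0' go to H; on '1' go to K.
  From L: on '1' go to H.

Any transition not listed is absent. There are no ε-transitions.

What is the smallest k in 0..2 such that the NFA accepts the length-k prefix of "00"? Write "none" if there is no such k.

Start in {H}.
Read '0': H→{L}; now {L}.
None of the earlier sets intersect F, but {L} does.

1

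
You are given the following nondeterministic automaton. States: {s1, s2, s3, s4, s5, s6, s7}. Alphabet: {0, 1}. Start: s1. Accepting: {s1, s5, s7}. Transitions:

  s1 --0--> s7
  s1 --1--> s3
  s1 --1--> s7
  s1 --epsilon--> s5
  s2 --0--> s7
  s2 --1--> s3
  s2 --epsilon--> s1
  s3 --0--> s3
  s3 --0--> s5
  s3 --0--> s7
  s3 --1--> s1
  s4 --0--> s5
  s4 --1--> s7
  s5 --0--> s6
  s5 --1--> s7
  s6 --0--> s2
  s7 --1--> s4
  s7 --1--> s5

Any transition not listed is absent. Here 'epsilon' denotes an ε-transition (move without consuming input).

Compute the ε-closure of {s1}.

Begin with {s1}.
ε-move s1 → s5; add s5.

{s1, s5}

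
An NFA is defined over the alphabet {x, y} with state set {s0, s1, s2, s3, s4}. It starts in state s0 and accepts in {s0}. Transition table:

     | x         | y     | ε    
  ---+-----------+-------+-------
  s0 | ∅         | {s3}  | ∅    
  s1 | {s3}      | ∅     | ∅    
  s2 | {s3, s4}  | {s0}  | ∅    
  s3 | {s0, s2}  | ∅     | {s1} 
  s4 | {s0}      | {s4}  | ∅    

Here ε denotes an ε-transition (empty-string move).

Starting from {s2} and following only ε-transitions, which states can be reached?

{s2}

Begin with {s2}.
No ε-moves leave this set, so the closure equals the set itself.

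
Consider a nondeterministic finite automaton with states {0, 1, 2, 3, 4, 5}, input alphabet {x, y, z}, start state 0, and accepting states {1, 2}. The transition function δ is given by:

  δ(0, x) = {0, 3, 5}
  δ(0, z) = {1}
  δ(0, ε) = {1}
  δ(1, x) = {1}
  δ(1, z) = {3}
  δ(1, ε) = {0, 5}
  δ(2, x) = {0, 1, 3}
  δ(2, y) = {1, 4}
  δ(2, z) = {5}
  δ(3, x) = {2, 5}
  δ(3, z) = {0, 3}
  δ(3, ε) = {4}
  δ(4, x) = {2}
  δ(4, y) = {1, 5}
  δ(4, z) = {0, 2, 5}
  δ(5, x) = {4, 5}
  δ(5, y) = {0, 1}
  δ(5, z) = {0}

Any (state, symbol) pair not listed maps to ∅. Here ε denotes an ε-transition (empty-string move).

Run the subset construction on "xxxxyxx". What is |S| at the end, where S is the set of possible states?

6

Start: ε-closure({0}) = {0, 1, 5}.
Read 'x': {0, 1, 5} → {0, 1, 3, 4, 5}.
Read 'x': {0, 1, 3, 4, 5} → {0, 1, 2, 3, 4, 5}.
Read 'x': {0, 1, 2, 3, 4, 5} → {0, 1, 2, 3, 4, 5}.
Read 'x': {0, 1, 2, 3, 4, 5} → {0, 1, 2, 3, 4, 5}.
Read 'y': {0, 1, 2, 3, 4, 5} → {0, 1, 4, 5}.
Read 'x': {0, 1, 4, 5} → {0, 1, 2, 3, 4, 5}.
Read 'x': {0, 1, 2, 3, 4, 5} → {0, 1, 2, 3, 4, 5}.
That set has 6 states.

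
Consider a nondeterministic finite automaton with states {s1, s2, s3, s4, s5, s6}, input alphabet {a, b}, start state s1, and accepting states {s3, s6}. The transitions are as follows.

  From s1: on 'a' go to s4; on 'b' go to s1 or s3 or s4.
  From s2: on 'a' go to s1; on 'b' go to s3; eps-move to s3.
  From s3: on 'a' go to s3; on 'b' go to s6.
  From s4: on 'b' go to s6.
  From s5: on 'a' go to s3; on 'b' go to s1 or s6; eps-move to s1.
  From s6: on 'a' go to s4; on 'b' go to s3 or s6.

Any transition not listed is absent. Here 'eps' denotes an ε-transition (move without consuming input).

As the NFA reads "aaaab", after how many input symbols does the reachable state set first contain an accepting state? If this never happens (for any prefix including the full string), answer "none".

none

Start in {s1}.
Read 'a': s1→{s4}; now {s4}.
Read 'a': s4→∅; now ∅.
The set is empty and remains empty for the remaining 3 symbols.
No reachable set along the way intersects F.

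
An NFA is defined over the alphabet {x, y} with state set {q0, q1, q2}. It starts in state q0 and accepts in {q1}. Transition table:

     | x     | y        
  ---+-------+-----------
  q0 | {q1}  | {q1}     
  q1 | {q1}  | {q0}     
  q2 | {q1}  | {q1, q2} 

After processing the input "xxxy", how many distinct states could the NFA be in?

1

Start in {q0}.
Read 'x': q0→{q1}; now {q1}.
Read 'x': q1→{q1}; now {q1}.
Read 'x': q1→{q1}; now {q1}.
Read 'y': q1→{q0}; now {q0}.
That set has 1 state.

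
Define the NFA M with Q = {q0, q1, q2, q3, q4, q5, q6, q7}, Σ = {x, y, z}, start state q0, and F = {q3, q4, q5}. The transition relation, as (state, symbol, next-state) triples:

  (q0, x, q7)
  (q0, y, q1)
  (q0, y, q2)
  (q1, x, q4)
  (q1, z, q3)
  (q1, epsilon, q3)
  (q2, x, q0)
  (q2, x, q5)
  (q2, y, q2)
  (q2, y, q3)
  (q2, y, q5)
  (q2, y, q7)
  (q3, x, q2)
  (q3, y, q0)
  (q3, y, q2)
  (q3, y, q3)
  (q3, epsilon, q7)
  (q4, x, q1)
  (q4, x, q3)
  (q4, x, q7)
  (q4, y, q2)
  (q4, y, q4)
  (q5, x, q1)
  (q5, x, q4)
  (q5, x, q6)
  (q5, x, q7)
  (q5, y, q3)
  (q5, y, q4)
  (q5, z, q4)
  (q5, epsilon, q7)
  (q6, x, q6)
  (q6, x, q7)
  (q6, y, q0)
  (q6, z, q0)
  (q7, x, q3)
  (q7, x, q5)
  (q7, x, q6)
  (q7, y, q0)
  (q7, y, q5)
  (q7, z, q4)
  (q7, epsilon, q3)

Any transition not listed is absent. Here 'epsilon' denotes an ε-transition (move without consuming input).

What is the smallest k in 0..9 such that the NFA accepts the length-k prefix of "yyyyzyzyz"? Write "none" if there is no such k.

1

Start in {q0}.
Read 'y': q0→{q1, q2}; union {q1, q2}; ε-closure = {q1, q2, q3, q7}.
None of the earlier sets intersect F, but {q1, q2, q3, q7} does.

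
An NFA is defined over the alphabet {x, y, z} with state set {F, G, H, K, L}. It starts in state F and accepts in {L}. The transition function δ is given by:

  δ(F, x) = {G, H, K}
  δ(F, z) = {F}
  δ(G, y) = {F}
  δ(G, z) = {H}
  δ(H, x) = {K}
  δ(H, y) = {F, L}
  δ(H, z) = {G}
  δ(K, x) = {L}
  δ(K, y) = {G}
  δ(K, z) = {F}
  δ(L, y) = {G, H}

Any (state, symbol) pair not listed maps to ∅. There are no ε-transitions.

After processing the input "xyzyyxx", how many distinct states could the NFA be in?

Start in {F}.
Read 'x': F→{G, H, K}; now {G, H, K}.
Read 'y': G→{F}, H→{F, L}, K→{G}; now {F, G, L}.
Read 'z': F→{F}, G→{H}, L→∅; now {F, H}.
Read 'y': F→∅, H→{F, L}; now {F, L}.
Read 'y': F→∅, L→{G, H}; now {G, H}.
Read 'x': G→∅, H→{K}; now {K}.
Read 'x': K→{L}; now {L}.
That set has 1 state.

1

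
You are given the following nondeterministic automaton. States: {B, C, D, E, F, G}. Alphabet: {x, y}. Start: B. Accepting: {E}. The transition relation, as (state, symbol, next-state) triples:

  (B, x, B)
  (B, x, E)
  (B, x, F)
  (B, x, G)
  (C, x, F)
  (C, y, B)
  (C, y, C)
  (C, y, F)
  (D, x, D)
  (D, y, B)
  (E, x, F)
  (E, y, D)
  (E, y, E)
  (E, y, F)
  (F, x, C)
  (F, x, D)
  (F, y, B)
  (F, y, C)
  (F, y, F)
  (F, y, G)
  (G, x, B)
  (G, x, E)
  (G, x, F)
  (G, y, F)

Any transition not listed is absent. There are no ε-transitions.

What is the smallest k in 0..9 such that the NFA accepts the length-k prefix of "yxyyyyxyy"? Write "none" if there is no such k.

Start in {B}.
Read 'y': {B} → ∅.
The set is empty and remains empty for the remaining 8 symbols.
No reachable set along the way intersects F.

none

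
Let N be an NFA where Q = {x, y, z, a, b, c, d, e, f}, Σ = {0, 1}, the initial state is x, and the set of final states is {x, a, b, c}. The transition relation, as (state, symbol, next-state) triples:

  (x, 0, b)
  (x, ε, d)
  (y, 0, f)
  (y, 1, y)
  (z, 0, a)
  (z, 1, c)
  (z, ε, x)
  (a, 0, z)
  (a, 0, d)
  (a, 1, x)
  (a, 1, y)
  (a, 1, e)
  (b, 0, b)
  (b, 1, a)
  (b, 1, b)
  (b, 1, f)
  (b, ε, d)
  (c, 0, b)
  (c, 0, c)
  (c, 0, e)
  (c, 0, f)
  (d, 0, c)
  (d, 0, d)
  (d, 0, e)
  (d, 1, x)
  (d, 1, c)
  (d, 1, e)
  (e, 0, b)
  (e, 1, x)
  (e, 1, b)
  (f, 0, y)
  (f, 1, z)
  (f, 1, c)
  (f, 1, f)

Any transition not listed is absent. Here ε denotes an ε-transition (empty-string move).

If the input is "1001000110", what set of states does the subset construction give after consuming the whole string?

Start: ε-closure({x}) = {x, d}.
Read '1': {x, d} → {x, c, d, e}.
Read '0': {x, c, d, e} → {b, c, d, e, f}.
Read '0': {b, c, d, e, f} → {y, b, c, d, e, f}.
Read '1': {y, b, c, d, e, f} → {x, y, z, a, b, c, d, e, f}.
Read '0': {x, y, z, a, b, c, d, e, f} → {x, y, z, a, b, c, d, e, f}.
Read '0': {x, y, z, a, b, c, d, e, f} → {x, y, z, a, b, c, d, e, f}.
Read '0': {x, y, z, a, b, c, d, e, f} → {x, y, z, a, b, c, d, e, f}.
Read '1': {x, y, z, a, b, c, d, e, f} → {x, y, z, a, b, c, d, e, f}.
Read '1': {x, y, z, a, b, c, d, e, f} → {x, y, z, a, b, c, d, e, f}.
Read '0': {x, y, z, a, b, c, d, e, f} → {x, y, z, a, b, c, d, e, f}.

{x, y, z, a, b, c, d, e, f}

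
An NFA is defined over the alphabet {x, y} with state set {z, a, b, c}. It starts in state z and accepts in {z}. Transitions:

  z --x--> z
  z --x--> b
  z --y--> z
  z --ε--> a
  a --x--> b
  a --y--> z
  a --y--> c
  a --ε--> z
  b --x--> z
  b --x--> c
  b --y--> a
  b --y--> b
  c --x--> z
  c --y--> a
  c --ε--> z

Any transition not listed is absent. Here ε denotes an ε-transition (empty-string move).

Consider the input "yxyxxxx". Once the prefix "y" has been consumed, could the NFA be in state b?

No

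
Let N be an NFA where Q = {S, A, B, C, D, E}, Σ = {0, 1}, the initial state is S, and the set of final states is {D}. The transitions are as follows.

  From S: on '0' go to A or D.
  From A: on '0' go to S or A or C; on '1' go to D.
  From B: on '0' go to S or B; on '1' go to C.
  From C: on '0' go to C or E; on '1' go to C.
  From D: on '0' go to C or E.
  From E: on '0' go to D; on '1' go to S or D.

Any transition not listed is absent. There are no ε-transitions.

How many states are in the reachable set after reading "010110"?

Start in {S}.
Read '0': {S} → {A, D}.
Read '1': {A, D} → {D}.
Read '0': {D} → {C, E}.
Read '1': {C, E} → {S, C, D}.
Read '1': {S, C, D} → {C}.
Read '0': {C} → {C, E}.
That set has 2 states.

2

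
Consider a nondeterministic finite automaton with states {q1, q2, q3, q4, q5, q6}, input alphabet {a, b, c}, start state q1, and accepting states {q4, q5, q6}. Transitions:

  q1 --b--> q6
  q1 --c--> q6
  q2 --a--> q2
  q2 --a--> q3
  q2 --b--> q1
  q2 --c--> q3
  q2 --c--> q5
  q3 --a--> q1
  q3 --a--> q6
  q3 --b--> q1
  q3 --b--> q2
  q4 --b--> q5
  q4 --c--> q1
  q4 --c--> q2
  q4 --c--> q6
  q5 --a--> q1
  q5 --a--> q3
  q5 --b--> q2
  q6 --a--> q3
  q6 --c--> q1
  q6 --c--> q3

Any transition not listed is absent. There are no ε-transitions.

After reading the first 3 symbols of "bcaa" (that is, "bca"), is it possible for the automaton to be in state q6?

Start in {q1}.
Read 'b': {q1} → {q6}.
Read 'c': {q6} → {q1, q3}.
Read 'a': {q1, q3} → {q1, q6}.
State q6 is in {q1, q6}.

Yes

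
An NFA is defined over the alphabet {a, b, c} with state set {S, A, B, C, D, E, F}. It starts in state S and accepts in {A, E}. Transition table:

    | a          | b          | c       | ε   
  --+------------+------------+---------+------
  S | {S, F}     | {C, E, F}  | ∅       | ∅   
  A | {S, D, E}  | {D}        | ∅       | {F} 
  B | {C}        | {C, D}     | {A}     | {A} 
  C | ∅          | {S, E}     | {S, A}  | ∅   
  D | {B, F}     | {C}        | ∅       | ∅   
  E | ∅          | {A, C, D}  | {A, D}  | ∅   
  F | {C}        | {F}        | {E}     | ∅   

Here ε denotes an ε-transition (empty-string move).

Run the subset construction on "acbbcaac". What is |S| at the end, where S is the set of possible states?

Start in {S}.
Read 'a': S→{S, F}; now {S, F}.
Read 'c': S→∅, F→{E}; now {E}.
Read 'b': E→{A, C, D}; union {A, C, D}; ε-closure = {A, C, D, F}.
Read 'b': A→{D}, C→{S, E}, D→{C}, F→{F}; now {S, C, D, E, F}.
Read 'c': S→∅, C→{S, A}, D→∅, E→{A, D}, F→{E}; union {S, A, D, E}; ε-closure = {S, A, D, E, F}.
Read 'a': S→{S, F}, A→{S, D, E}, D→{B, F}, E→∅, F→{C}; union {S, B, C, D, E, F}; ε-closure = {S, A, B, C, D, E, F}.
Read 'a': S→{S, F}, A→{S, D, E}, B→{C}, C→∅, D→{B, F}, E→∅, F→{C}; union {S, B, C, D, E, F}; ε-closure = {S, A, B, C, D, E, F}.
Read 'c': S→∅, A→∅, B→{A}, C→{S, A}, D→∅, E→{A, D}, F→{E}; union {S, A, D, E}; ε-closure = {S, A, D, E, F}.
That set has 5 states.

5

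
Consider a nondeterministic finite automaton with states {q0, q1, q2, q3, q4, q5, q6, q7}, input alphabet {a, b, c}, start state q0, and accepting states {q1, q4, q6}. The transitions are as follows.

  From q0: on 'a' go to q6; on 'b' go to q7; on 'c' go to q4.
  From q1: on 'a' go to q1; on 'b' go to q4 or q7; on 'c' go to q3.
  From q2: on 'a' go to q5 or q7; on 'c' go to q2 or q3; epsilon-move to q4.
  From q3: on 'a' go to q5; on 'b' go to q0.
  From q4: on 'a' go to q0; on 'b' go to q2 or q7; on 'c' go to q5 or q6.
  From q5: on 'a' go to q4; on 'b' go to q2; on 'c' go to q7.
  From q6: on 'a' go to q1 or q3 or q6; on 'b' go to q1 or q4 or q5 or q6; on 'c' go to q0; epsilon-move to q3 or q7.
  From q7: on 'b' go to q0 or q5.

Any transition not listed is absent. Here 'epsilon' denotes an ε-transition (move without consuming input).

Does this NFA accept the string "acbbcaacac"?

No

Start in {q0}.
Read 'a': q0→{q6}; union {q6}; ε-closure = {q3, q6, q7}.
Read 'c': q3→∅, q6→{q0}, q7→∅; now {q0}.
Read 'b': q0→{q7}; now {q7}.
Read 'b': q7→{q0, q5}; now {q0, q5}.
Read 'c': q0→{q4}, q5→{q7}; now {q4, q7}.
Read 'a': q4→{q0}, q7→∅; now {q0}.
Read 'a': q0→{q6}; union {q6}; ε-closure = {q3, q6, q7}.
Read 'c': q3→∅, q6→{q0}, q7→∅; now {q0}.
Read 'a': q0→{q6}; union {q6}; ε-closure = {q3, q6, q7}.
Read 'c': q3→∅, q6→{q0}, q7→∅; now {q0}.
The final set {q0} contains no accepting state.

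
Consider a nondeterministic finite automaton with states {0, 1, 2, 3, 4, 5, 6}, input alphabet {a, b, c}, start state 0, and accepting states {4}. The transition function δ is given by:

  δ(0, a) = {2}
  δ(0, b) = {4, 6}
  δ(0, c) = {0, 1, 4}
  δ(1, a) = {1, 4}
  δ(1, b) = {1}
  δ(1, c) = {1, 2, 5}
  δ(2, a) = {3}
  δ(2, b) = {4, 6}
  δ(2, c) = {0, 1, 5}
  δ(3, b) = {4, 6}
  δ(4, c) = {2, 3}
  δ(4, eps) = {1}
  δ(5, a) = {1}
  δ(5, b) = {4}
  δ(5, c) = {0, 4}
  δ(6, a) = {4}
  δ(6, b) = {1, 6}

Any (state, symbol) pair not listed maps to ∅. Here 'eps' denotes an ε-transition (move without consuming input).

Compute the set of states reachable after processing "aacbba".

∅

Start in {0}.
Read 'a': {0} → {2}.
Read 'a': {2} → {3}.
Read 'c': {3} → ∅.
The set is empty and remains empty for the remaining 3 symbols.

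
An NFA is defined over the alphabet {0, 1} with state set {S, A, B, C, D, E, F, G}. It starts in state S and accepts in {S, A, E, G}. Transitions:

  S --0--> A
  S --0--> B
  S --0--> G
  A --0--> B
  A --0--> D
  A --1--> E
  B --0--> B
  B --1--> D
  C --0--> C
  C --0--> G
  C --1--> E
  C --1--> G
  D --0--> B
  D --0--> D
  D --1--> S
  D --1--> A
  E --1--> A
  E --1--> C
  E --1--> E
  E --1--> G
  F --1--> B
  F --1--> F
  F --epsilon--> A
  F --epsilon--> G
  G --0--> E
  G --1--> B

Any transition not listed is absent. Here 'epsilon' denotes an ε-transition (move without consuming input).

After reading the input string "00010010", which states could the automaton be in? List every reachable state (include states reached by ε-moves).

{A, B, C, D, E, G}

Start in {S}.
Read '0': {S} → {A, B, G}.
Read '0': {A, B, G} → {B, D, E}.
Read '0': {B, D, E} → {B, D}.
Read '1': {B, D} → {S, A, D}.
Read '0': {S, A, D} → {A, B, D, G}.
Read '0': {A, B, D, G} → {B, D, E}.
Read '1': {B, D, E} → {S, A, C, D, E, G}.
Read '0': {S, A, C, D, E, G} → {A, B, C, D, E, G}.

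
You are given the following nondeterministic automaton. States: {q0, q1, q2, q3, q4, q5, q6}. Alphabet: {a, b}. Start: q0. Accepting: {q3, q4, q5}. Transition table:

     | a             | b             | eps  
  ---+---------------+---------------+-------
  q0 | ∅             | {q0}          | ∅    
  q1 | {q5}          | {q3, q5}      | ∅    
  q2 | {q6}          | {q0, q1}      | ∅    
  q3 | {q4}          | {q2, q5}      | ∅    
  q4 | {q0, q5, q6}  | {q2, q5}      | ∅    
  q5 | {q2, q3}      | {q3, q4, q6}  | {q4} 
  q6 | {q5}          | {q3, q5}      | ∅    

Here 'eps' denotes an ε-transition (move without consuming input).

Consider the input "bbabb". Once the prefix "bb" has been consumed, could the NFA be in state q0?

Yes

Start in {q0}.
Read 'b': {q0} → {q0}.
Read 'b': {q0} → {q0}.
State q0 is in {q0}.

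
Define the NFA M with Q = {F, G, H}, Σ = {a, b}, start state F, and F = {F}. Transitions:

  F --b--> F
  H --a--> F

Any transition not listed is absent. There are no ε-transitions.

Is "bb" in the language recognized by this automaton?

Start in {F}.
Read 'b': F→{F}; now {F}.
Read 'b': F→{F}; now {F}.
The final set {F} contains the accepting state F.

Yes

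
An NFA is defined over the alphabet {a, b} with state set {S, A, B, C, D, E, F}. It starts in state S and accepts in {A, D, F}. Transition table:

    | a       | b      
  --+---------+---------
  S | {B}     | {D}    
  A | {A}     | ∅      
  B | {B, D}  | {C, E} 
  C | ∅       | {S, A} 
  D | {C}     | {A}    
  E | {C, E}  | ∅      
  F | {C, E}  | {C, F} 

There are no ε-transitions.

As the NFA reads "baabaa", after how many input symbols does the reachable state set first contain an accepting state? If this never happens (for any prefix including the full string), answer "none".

1

Start in {S}.
Read 'b': {S} → {D}.
None of the earlier sets intersect F, but {D} does.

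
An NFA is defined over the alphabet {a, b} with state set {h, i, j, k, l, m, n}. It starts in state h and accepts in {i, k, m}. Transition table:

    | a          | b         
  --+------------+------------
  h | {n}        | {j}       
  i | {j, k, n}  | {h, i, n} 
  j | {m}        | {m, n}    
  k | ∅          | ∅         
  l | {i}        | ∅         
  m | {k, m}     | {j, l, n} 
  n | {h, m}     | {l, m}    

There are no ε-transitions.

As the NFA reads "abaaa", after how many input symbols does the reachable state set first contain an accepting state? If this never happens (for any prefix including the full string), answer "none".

Start in {h}.
Read 'a': {h} → {n}.
Read 'b': {n} → {l, m}.
None of the earlier sets intersect F, but {l, m} does.

2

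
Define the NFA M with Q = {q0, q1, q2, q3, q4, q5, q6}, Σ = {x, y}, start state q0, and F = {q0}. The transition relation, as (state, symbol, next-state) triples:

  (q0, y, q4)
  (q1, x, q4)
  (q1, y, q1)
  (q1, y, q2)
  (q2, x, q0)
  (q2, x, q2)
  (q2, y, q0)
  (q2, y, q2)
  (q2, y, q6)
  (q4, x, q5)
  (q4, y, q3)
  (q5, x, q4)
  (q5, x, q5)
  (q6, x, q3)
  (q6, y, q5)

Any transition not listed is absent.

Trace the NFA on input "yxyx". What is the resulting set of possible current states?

Start in {q0}.
Read 'y': {q0} → {q4}.
Read 'x': {q4} → {q5}.
Read 'y': {q5} → ∅.
The set is empty and remains empty for the remaining 1 symbol.

∅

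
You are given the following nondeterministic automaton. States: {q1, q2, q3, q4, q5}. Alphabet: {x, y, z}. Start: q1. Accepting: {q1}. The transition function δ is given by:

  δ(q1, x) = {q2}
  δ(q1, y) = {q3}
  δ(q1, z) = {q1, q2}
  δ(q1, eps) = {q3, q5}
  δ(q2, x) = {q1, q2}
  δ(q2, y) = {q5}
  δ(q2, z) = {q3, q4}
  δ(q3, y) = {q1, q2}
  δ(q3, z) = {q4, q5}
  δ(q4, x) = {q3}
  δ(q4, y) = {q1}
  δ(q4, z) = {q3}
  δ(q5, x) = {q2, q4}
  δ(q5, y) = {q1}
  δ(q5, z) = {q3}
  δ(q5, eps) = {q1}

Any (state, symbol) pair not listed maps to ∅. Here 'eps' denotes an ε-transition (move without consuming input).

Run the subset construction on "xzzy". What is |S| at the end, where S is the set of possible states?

4

Start: ε-closure({q1}) = {q1, q3, q5}.
Read 'x': q1→{q2}, q3→∅, q5→{q2, q4}; now {q2, q4}.
Read 'z': q2→{q3, q4}, q4→{q3}; now {q3, q4}.
Read 'z': q3→{q4, q5}, q4→{q3}; union {q3, q4, q5}; ε-closure = {q1, q3, q4, q5}.
Read 'y': q1→{q3}, q3→{q1, q2}, q4→{q1}, q5→{q1}; union {q1, q2, q3}; ε-closure = {q1, q2, q3, q5}.
That set has 4 states.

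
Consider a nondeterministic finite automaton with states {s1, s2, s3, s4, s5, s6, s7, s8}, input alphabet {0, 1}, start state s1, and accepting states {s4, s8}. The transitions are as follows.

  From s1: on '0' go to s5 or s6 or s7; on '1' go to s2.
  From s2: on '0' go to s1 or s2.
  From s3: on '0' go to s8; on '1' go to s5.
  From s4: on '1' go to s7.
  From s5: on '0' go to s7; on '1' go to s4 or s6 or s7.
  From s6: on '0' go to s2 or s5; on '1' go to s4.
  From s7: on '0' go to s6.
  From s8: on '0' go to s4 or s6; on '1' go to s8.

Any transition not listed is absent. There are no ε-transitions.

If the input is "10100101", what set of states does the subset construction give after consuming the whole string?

Start in {s1}.
Read '1': s1→{s2}; now {s2}.
Read '0': s2→{s1, s2}; now {s1, s2}.
Read '1': s1→{s2}, s2→∅; now {s2}.
Read '0': s2→{s1, s2}; now {s1, s2}.
Read '0': s1→{s5, s6, s7}, s2→{s1, s2}; now {s1, s2, s5, s6, s7}.
Read '1': s1→{s2}, s2→∅, s5→{s4, s6, s7}, s6→{s4}, s7→∅; now {s2, s4, s6, s7}.
Read '0': s2→{s1, s2}, s4→∅, s6→{s2, s5}, s7→{s6}; now {s1, s2, s5, s6}.
Read '1': s1→{s2}, s2→∅, s5→{s4, s6, s7}, s6→{s4}; now {s2, s4, s6, s7}.

{s2, s4, s6, s7}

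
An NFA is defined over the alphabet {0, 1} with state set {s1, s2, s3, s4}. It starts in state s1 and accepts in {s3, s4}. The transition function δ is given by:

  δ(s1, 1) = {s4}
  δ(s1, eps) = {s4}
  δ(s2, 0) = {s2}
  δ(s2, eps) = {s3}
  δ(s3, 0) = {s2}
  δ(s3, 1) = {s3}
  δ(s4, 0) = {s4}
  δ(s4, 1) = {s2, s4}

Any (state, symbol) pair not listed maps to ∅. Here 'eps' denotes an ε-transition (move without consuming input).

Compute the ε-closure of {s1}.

Begin with {s1}.
ε-move s1 → s4; add s4.

{s1, s4}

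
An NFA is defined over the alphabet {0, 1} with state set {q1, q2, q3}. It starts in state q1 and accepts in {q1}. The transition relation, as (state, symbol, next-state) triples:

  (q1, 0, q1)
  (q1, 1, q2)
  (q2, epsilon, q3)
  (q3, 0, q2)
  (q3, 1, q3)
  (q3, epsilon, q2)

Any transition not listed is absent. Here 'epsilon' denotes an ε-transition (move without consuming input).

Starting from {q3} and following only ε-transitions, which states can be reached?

{q2, q3}

Begin with {q3}.
ε-move q3 → q2; add q2.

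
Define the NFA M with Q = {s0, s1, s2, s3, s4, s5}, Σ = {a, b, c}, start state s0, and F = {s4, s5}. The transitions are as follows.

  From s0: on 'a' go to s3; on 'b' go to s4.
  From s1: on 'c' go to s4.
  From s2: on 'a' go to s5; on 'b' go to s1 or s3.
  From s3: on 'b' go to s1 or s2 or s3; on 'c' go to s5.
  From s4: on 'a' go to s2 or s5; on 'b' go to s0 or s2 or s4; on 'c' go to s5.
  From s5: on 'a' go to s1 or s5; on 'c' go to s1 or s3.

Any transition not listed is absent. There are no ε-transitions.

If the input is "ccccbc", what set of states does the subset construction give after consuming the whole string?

∅

Start in {s0}.
Read 'c': s0→∅; now ∅.
The set is empty and remains empty for the remaining 5 symbols.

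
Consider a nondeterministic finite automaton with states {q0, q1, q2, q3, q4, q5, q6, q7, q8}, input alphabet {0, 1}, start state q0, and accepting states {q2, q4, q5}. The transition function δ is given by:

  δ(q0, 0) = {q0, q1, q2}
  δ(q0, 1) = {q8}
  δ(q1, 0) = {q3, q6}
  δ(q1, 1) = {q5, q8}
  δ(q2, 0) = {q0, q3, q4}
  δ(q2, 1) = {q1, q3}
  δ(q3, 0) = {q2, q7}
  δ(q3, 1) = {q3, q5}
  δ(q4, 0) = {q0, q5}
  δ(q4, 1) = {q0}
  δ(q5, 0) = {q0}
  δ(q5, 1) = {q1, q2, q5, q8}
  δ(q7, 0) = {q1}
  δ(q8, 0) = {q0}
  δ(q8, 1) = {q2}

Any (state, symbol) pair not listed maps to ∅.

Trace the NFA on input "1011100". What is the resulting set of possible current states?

{q0, q1, q2, q3, q4, q7}

Start in {q0}.
Read '1': {q0} → {q8}.
Read '0': {q8} → {q0}.
Read '1': {q0} → {q8}.
Read '1': {q8} → {q2}.
Read '1': {q2} → {q1, q3}.
Read '0': {q1, q3} → {q2, q3, q6, q7}.
Read '0': {q2, q3, q6, q7} → {q0, q1, q2, q3, q4, q7}.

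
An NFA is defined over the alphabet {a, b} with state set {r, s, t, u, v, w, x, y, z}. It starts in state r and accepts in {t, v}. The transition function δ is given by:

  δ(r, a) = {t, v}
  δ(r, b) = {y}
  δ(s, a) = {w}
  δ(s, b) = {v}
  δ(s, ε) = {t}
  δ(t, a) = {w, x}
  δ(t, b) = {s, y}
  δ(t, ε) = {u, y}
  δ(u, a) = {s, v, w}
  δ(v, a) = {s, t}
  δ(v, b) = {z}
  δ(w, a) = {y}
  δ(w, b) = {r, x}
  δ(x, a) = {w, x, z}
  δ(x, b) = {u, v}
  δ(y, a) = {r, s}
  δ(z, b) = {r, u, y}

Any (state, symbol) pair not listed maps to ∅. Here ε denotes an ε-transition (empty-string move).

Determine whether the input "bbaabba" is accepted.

No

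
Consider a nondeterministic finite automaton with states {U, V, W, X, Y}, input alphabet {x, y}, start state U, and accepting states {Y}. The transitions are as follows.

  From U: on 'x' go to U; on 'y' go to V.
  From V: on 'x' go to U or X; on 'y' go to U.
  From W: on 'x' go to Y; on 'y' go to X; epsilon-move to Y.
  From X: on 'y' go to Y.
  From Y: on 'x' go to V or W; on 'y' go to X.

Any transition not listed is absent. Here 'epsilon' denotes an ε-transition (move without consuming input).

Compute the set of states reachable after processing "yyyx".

{U, X}

Start in {U}.
Read 'y': U→{V}; now {V}.
Read 'y': V→{U}; now {U}.
Read 'y': U→{V}; now {V}.
Read 'x': V→{U, X}; now {U, X}.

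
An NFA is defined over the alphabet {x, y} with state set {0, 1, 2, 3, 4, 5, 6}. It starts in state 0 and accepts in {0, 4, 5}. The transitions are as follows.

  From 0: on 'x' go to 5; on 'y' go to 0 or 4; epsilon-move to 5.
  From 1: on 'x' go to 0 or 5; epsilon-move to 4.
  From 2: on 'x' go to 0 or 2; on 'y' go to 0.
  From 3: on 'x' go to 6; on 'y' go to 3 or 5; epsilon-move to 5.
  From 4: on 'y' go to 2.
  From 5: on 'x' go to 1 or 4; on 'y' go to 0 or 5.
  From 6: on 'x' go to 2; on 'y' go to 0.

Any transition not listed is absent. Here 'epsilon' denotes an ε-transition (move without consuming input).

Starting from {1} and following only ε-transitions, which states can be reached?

Begin with {1}.
ε-move 1 → 4; add 4.

{1, 4}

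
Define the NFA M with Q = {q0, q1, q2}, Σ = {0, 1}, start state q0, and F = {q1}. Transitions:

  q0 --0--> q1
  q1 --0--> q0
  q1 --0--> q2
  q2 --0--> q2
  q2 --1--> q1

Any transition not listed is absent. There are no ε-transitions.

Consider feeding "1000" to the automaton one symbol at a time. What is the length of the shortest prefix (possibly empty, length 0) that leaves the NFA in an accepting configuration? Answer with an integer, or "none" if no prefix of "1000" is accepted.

Start in {q0}.
Read '1': q0→∅; now ∅.
The set is empty and remains empty for the remaining 3 symbols.
No reachable set along the way intersects F.

none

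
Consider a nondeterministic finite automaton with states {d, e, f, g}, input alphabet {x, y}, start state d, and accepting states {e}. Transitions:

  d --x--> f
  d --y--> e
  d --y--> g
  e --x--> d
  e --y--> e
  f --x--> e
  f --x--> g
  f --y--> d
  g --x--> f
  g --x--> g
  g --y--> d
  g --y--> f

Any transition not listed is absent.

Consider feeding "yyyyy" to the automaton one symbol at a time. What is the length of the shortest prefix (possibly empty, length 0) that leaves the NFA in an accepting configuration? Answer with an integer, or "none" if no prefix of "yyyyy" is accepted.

1

Start in {d}.
Read 'y': d→{e, g}; now {e, g}.
None of the earlier sets intersect F, but {e, g} does.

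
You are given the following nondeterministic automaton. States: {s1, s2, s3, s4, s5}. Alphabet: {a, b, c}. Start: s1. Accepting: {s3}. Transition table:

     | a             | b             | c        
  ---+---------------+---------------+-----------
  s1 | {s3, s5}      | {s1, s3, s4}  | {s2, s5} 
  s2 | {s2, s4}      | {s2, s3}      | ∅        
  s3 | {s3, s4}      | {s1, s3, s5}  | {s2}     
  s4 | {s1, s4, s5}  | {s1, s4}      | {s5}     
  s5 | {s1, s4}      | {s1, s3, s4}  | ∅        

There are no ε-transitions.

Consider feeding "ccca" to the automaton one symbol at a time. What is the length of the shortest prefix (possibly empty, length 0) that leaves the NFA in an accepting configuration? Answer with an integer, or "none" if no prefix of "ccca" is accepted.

Start in {s1}.
Read 'c': s1→{s2, s5}; now {s2, s5}.
Read 'c': s2→∅, s5→∅; now ∅.
The set is empty and remains empty for the remaining 2 symbols.
No reachable set along the way intersects F.

none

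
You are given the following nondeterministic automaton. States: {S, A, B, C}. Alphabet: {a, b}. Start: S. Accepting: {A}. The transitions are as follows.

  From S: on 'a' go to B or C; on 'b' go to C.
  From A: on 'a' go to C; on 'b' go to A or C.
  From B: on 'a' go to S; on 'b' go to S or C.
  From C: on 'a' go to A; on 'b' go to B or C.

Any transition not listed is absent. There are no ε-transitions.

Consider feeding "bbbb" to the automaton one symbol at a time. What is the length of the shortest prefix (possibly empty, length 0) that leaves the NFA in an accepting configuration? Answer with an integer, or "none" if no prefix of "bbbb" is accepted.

none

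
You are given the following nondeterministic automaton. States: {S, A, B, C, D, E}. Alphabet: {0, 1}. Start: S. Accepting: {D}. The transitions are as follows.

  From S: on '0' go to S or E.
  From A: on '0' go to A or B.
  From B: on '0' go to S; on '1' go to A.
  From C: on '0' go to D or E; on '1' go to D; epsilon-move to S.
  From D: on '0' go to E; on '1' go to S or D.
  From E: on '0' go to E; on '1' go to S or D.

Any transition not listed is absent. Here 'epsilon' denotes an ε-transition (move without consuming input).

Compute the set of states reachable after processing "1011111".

Start in {S}.
Read '1': {S} → ∅.
The set is empty and remains empty for the remaining 6 symbols.

∅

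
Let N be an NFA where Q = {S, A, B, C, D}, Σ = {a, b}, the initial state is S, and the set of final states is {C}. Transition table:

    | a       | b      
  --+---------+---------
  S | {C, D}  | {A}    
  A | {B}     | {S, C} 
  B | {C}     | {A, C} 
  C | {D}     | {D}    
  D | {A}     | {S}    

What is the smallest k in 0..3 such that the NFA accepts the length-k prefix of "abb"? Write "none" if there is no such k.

1

Start in {S}.
Read 'a': S→{C, D}; now {C, D}.
None of the earlier sets intersect F, but {C, D} does.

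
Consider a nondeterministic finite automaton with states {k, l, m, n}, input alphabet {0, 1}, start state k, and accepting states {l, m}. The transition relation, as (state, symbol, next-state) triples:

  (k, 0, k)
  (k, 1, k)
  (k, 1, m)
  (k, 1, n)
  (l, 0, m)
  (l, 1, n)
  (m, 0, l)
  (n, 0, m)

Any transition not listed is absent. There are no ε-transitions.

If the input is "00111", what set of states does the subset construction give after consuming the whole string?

{k, m, n}

Start in {k}.
Read '0': {k} → {k}.
Read '0': {k} → {k}.
Read '1': {k} → {k, m, n}.
Read '1': {k, m, n} → {k, m, n}.
Read '1': {k, m, n} → {k, m, n}.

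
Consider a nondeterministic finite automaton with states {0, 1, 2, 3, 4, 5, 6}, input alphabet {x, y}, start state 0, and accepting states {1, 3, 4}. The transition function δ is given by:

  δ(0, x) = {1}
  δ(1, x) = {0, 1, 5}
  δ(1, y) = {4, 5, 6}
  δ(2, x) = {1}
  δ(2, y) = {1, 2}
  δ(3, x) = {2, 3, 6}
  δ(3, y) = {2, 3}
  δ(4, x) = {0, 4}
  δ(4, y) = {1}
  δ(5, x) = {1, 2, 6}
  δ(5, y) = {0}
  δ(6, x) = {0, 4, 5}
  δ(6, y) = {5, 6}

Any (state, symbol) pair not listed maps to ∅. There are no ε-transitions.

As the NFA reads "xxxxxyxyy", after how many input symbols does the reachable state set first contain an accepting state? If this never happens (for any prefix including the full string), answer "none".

Start in {0}.
Read 'x': {0} → {1}.
None of the earlier sets intersect F, but {1} does.

1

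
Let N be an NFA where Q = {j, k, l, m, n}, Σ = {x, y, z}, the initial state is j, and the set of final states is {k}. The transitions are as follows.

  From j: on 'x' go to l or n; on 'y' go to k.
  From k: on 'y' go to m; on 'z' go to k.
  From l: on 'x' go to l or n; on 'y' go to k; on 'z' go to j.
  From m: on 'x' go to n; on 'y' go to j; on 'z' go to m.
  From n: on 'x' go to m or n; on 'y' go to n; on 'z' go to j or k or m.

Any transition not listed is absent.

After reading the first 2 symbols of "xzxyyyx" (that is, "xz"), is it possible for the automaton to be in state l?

Start in {j}.
Read 'x': j→{l, n}; now {l, n}.
Read 'z': l→{j}, n→{j, k, m}; now {j, k, m}.
State l is not in {j, k, m}.

No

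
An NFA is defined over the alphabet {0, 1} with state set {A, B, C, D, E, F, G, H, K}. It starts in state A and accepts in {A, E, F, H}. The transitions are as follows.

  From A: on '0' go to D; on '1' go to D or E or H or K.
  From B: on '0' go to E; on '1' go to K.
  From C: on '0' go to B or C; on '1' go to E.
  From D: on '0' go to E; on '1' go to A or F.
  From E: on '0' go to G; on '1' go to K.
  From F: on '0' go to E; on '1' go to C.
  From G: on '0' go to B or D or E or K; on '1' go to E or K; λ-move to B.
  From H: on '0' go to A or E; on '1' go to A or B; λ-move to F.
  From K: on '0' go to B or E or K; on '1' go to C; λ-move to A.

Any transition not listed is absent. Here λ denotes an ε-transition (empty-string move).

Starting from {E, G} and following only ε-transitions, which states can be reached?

Begin with {E, G}.
ε-move G → B; add B.

{B, E, G}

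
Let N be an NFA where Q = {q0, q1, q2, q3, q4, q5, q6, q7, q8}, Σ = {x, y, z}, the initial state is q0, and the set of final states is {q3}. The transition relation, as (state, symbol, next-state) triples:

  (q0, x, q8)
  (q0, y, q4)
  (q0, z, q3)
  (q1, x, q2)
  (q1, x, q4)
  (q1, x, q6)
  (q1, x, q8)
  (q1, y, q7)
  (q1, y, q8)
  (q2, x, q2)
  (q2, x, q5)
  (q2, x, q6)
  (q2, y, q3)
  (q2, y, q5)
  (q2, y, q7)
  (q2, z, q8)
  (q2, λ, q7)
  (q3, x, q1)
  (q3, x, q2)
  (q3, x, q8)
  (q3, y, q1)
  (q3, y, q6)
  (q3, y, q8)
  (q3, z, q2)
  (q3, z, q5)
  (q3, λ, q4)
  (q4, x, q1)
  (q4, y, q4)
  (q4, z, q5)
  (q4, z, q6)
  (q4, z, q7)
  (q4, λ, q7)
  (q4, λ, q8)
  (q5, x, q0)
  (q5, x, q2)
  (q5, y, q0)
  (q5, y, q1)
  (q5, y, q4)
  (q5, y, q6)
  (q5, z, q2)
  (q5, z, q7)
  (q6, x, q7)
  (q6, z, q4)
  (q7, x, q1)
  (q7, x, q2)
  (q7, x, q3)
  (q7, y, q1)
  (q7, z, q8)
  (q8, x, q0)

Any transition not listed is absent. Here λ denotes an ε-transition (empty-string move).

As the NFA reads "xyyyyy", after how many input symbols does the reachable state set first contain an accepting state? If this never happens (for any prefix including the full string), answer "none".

none

Start in {q0}.
Read 'x': q0→{q8}; now {q8}.
Read 'y': q8→∅; now ∅.
The set is empty and remains empty for the remaining 4 symbols.
No reachable set along the way intersects F.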